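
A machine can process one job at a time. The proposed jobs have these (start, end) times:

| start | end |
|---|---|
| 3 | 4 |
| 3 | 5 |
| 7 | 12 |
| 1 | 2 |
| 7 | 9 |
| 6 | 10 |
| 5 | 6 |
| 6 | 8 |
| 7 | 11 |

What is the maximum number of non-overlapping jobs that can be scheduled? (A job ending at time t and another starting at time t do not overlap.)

4

Sort by end time and greedily take each interval whose start is ≥ the last chosen end.
By end time: (1,2), (3,4), (3,5), (5,6), (6,8), (7,9), (6,10), (7,11), (7,12).
Pick (1,2); next start ≥ 2 → (3,4); next start ≥ 4 → (5,6); next start ≥ 6 → (6,8).
Selected 4 jobs.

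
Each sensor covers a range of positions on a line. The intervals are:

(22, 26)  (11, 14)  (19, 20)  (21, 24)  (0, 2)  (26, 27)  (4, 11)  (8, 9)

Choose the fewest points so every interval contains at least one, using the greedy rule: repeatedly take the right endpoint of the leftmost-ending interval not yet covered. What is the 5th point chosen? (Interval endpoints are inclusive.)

Sorted: [0,2] [8,9] [4,11] [11,14] [19,20] [21,24] [22,26] [26,27]
{[0,2]} hit by 2; {[8,9],[4,11]} hit by 9; {[11,14]} hit by 14; {[19,20]} hit by 20; {[21,24],[22,26]} hit by 24; {[26,27]} hit by 27.
Points: 2, 9, 14, 20, 24, 27 (6 total).

24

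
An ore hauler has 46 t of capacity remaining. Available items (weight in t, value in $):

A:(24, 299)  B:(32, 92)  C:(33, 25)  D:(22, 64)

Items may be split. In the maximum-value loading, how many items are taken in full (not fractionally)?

2

Sort by value per unit weight and fill in that order.
Order: A (299/24=12.46) > D (64/22=2.91) > B (92/32=2.88) > C (25/33=0.76)
Fill: take A (24 @ 299) → take D (22 @ 64); 46/46 used.
2 item(s) taken whole.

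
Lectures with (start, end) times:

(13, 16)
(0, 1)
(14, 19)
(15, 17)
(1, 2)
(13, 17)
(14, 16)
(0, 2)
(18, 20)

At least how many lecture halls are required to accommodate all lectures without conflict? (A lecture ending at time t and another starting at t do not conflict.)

5

The answer is the maximum number of intervals overlapping at any instant.
starts: [0, 0, 1, 13, 13, 14, 14, 15, 18]
ends:   [1, 2, 2, 16, 16, 17, 17, 19, 20]
s0→1 s0→2 e1→1 s1→2 e2→1 e2→0 s13→1 s13→2 s14→3 s14→4 s15→5  — peak 5.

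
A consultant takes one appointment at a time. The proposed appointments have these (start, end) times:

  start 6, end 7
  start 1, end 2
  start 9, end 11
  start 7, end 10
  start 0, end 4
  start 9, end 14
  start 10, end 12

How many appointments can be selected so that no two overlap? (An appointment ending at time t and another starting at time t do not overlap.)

By end time: (1,2), (0,4), (6,7), (7,10), (9,11), (10,12), (9,14).
Pick (1,2); next start ≥ 2 → (6,7); next start ≥ 7 → (7,10); next start ≥ 10 → (10,12).
Selected 4 appointments.

4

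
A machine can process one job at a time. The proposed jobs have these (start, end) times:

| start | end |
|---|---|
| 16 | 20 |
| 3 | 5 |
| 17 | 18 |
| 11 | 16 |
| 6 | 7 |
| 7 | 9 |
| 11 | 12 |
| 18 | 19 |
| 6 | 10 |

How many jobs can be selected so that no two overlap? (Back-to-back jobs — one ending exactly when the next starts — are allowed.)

6

Greedy by earliest finish: after sorting by end time, pick each interval compatible with the last pick.
Sorted by end: (3,5)  (6,7)  (7,9)  (6,10)  (11,12)  (11,16)  (17,18)  (18,19)  (16,20)
take (3,5); take (6,7); take (7,9); skip (6,10); take (11,12); take (17,18); take (18,19).
Selected 6 jobs.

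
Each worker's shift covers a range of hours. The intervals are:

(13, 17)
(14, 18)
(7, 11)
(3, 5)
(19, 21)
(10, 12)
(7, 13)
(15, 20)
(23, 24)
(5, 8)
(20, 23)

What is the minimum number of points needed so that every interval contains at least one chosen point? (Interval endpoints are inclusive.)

Sorted: [3,5] [5,8] [7,11] [10,12] [7,13] [13,17] [14,18] [15,20] [19,21] [20,23] [23,24]
{[3,5],[5,8]} hit by 5; {[7,11],[10,12],[7,13]} hit by 11; {[13,17],[14,18],[15,20]} hit by 17; {[19,21],[20,23]} hit by 21; {[23,24]} hit by 24.
Points: 5, 11, 17, 21, 24 (5 total).

5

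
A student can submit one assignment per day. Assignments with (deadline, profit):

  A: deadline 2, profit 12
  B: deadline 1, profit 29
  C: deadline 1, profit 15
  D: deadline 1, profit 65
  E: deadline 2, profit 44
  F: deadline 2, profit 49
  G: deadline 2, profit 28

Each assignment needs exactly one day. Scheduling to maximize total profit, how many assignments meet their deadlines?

2

Sort by profit descending; place each in the latest free slot ≤ its deadline.
By profit: D(d1,65), F(d2,49), E(d2,44), B(d1,29), G(d2,28), C(d1,15), A(d2,12)
D→slot 1; F→slot 2; E skipped; B skipped; G skipped; C skipped; A skipped.
2 of 7 scheduled.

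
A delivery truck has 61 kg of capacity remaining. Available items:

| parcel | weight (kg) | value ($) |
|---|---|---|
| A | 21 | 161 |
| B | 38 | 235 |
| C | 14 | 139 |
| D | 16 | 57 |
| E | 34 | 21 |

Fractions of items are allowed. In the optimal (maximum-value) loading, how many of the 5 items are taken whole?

2

Greedy by value/weight ratio, highest first.
Ratios (sorted): C 9.93, A 7.67, B 6.18, D 3.56, E 0.62
take C (14 @ 139); take A (21 @ 161); take 26/38 of B → 160.79. Capacity used 61/61.
2 item(s) taken whole; one partial (take 26/38 of B).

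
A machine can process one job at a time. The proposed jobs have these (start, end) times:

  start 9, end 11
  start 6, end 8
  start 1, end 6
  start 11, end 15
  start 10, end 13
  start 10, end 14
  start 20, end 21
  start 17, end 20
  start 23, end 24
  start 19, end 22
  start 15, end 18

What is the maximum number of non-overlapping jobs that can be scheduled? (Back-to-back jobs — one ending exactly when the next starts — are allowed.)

7

Sort by end time and greedily take each interval whose start is ≥ the last chosen end.
By end time: (1,6), (6,8), (9,11), (10,13), (10,14), (11,15), (15,18), (17,20), (20,21), (19,22), (23,24).
Pick (1,6); next start ≥ 6 → (6,8); next start ≥ 8 → (9,11); next start ≥ 11 → (11,15); next start ≥ 15 → (15,18); next start ≥ 18 → (20,21); next start ≥ 21 → (23,24).
Selected 7 jobs.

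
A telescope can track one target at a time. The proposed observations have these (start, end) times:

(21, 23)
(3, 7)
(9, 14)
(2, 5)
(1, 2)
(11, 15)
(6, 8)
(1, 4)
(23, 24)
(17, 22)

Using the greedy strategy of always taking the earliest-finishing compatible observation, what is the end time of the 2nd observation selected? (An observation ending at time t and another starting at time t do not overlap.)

5

Order by finish time; keep every interval that doesn't clash with the previous kept one.
By end time: (1,2), (1,4), (2,5), (3,7), (6,8), (9,14), (11,15), (17,22), (21,23), (23,24).
Pick (1,2); next start ≥ 2 → (2,5); next start ≥ 5 → (6,8); next start ≥ 8 → (9,14); next start ≥ 14 → (17,22); next start ≥ 22 → (23,24).
Selected: (1,2) (2,5) (6,8) (9,14) (17,22) (23,24)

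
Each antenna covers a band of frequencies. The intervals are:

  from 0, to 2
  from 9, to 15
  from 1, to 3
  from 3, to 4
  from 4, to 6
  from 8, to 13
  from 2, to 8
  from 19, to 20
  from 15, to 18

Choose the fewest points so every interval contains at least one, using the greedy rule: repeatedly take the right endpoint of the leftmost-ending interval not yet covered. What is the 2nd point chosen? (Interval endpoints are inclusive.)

4

By right end: [0,2]  [1,3]  [3,4]  [4,6]  [2,8]  [8,13]  [9,15]  [15,18]  [19,20]
[0,2] uncovered → point at 2; [3,4] uncovered → point at 4; [8,13] uncovered → point at 13; [15,18] uncovered → point at 18; [19,20] uncovered → point at 20.
Points: 2, 4, 13, 18, 20 (5 total).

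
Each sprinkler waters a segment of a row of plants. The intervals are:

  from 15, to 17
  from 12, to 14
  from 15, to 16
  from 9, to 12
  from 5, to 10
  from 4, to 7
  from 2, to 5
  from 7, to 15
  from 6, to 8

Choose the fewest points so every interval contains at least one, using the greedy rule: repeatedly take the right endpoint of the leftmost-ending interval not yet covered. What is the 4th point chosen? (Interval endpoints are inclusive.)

16

Sort by right endpoint; whenever an interval is uncovered, place a point at its right end.
By right end: [2,5]  [4,7]  [6,8]  [5,10]  [9,12]  [12,14]  [7,15]  [15,16]  [15,17]
[2,5] uncovered → point at 5; [6,8] uncovered → point at 8; [9,12] uncovered → point at 12; [15,16] uncovered → point at 16.
Points: 5, 8, 12, 16 (4 total).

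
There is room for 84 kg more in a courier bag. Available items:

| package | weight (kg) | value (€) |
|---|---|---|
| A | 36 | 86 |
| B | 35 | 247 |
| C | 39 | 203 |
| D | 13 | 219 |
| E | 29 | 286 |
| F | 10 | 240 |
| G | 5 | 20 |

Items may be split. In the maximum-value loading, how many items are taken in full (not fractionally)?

Greedy by value/weight ratio, highest first.
Order: F (240/10=24.00) > D (219/13=16.85) > E (286/29=9.86) > B (247/35=7.06) > C (203/39=5.21) > G (20/5=4.00) > A (86/36=2.39)
Fill: take F (10 @ 240) → take D (13 @ 219) → take E (29 @ 286) → take 32/35 of B → 225.83; 84/84 used.
3 item(s) taken whole; one partial (take 32/35 of B).

3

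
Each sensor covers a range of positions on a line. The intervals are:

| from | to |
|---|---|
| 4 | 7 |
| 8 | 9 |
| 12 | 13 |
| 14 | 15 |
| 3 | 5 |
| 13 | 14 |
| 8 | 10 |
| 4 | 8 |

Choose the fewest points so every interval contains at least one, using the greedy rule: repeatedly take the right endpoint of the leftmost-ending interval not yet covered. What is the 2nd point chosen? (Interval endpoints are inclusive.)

9

Sorted: [3,5] [4,7] [4,8] [8,9] [8,10] [12,13] [13,14] [14,15]
{[3,5],[4,7],[4,8]} hit by 5; {[8,9],[8,10]} hit by 9; {[12,13],[13,14]} hit by 13; {[14,15]} hit by 15.
Points: 5, 9, 13, 15 (4 total).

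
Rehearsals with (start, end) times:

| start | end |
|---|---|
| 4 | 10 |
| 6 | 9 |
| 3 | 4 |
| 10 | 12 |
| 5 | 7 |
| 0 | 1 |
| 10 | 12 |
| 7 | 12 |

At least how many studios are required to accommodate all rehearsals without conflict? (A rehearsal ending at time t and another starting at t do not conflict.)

Count concurrent intervals with a sweep; the peak is the room count.
Events (time:±→running): 0:+→1 1:-→0 3:+→1 4:-→0 4:+→1 5:+→2 6:+→3 … peak 3.

3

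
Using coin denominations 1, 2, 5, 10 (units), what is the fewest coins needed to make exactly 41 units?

5

Use the largest denomination that fits, subtract, and repeat.
41 − 4×10→1 − 1×1→0
Total coins = 4 + 1 = 5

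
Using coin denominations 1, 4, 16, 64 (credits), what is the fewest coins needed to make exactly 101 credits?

5

Greedy: take as many of the largest coin as possible, then repeat with the remainder.
101 − 1×64→37 − 2×16→5 − 1×4→1 − 1×1→0
Total coins = 1 + 2 + 1 + 1 = 5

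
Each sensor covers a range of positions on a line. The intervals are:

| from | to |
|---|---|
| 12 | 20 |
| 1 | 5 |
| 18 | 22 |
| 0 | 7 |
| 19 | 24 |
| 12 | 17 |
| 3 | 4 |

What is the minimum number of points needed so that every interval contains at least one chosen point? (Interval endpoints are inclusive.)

By right end: [3,4]  [1,5]  [0,7]  [12,17]  [12,20]  [18,22]  [19,24]
[3,4] uncovered → point at 4; [12,17] uncovered → point at 17; [18,22] uncovered → point at 22.
Points: 4, 17, 22 (3 total).

3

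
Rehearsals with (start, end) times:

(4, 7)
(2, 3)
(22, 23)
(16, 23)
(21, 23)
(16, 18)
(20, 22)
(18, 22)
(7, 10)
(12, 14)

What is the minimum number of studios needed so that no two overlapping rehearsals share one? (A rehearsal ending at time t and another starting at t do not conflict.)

starts: [2, 4, 7, 12, 16, 16, 18, 20, 21, 22]
ends:   [3, 7, 10, 14, 18, 22, 22, 23, 23, 23]
s2→1 e3→0 s4→1 e7→0 s7→1 e10→0 s12→1 e14→0 s16→1 s16→2 e18→1 s18→2 s20→3 s21→4  — peak 4.

4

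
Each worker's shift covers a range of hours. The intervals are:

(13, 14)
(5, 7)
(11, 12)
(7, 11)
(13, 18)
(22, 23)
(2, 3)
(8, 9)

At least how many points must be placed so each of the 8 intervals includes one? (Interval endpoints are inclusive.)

Sorted: [2,3] [5,7] [8,9] [7,11] [11,12] [13,14] [13,18] [22,23]
{[2,3]} hit by 3; {[5,7]} hit by 7; {[8,9],[7,11]} hit by 9; {[11,12]} hit by 12; {[13,14],[13,18]} hit by 14; {[22,23]} hit by 23.
Points: 3, 7, 9, 12, 14, 23 (6 total).

6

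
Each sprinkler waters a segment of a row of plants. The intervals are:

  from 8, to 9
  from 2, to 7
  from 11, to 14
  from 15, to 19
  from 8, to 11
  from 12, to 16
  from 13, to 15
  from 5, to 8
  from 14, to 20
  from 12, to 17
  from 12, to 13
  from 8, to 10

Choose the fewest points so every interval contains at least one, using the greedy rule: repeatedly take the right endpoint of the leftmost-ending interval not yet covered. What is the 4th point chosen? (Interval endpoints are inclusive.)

Process intervals by earliest right end; each time one isn't hit yet, stab at its right endpoint.
Sorted: [2,7] [5,8] [8,9] [8,10] [8,11] [12,13] [11,14] [13,15] [12,16] [12,17] [15,19] [14,20]
{[2,7],[5,8]} hit by 7; {[8,9],[8,10],[8,11]} hit by 9; {[12,13],[11,14],[13,15],[12,16],[12,17]} hit by 13; {[15,19],[14,20]} hit by 19.
Points: 7, 9, 13, 19 (4 total).

19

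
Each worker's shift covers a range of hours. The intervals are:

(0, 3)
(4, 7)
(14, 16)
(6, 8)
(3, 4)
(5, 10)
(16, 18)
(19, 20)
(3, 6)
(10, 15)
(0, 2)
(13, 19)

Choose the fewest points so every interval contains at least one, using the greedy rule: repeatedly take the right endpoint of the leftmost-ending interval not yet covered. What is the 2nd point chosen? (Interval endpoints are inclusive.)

4

Sort by right endpoint; whenever an interval is uncovered, place a point at its right end.
Sorted: [0,2] [0,3] [3,4] [3,6] [4,7] [6,8] [5,10] [10,15] [14,16] [16,18] [13,19] [19,20]
{[0,2],[0,3]} hit by 2; {[3,4],[3,6],[4,7]} hit by 4; {[6,8],[5,10]} hit by 8; {[10,15],[14,16]} hit by 15; {[16,18],[13,19]} hit by 18; {[19,20]} hit by 20.
Points: 2, 4, 8, 15, 18, 20 (6 total).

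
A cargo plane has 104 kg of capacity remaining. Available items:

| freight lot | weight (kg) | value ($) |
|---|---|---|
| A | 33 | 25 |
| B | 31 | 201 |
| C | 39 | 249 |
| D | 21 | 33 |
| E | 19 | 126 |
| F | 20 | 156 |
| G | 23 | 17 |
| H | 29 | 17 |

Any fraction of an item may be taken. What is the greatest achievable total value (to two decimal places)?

700.08

Sort by value per unit weight and fill in that order.
Ratios (sorted): F 7.80, E 6.63, B 6.48, C 6.38, D 1.57, A 0.76, G 0.74, H 0.59
take F (20 @ 156); take E (19 @ 126); take B (31 @ 201); take 34/39 of C → 217.08. Capacity used 104/104.
Total value = 700.08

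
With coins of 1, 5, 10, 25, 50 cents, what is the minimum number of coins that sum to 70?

Use the largest denomination that fits, subtract, and repeat.
70 = 1×50 + 2×10
Total coins = 1 + 2 = 3

3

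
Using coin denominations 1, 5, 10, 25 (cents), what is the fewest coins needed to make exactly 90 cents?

5

90 = 3×25 + 1×10 + 1×5
Total coins = 3 + 1 + 1 = 5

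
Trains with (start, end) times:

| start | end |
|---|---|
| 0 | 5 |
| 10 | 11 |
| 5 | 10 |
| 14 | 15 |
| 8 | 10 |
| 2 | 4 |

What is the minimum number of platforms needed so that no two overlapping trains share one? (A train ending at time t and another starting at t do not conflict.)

2

Events (time:±→running): 0:+→1 2:+→2 … peak 2.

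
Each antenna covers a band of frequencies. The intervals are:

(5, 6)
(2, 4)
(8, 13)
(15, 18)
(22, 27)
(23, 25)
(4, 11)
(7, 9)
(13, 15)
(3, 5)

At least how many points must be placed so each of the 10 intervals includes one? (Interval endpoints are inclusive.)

5

Process intervals by earliest right end; each time one isn't hit yet, stab at its right endpoint.
By right end: [2,4]  [3,5]  [5,6]  [7,9]  [4,11]  [8,13]  [13,15]  [15,18]  [23,25]  [22,27]
[2,4] uncovered → point at 4; [5,6] uncovered → point at 6; [7,9] uncovered → point at 9; [13,15] uncovered → point at 15; [23,25] uncovered → point at 25.
Points: 4, 6, 9, 15, 25 (5 total).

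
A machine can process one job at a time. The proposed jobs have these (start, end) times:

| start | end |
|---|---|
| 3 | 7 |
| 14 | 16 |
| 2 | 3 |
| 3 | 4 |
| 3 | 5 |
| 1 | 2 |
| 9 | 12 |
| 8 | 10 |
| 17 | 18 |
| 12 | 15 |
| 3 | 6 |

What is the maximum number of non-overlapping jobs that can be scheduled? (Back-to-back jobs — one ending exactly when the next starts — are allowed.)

By end time: (1,2), (2,3), (3,4), (3,5), (3,6), (3,7), (8,10), (9,12), (12,15), (14,16), (17,18).
Pick (1,2); next start ≥ 2 → (2,3); next start ≥ 3 → (3,4); next start ≥ 4 → (8,10); next start ≥ 10 → (12,15); next start ≥ 15 → (17,18).
Selected 6 jobs.

6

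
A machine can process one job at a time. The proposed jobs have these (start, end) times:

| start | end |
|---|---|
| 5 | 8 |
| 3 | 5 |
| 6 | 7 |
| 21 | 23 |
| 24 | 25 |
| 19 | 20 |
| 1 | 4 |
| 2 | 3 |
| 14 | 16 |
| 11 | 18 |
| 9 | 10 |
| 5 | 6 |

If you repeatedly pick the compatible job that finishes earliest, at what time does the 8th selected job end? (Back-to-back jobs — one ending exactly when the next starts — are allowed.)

23

Sort by end time and greedily take each interval whose start is ≥ the last chosen end.
Sorted by end: (2,3)  (1,4)  (3,5)  (5,6)  (6,7)  (5,8)  (9,10)  (14,16)  (11,18)  (19,20)  (21,23)  (24,25)
take (2,3); skip (1,4); take (3,5); take (5,6); take (6,7); take (9,10); take (14,16); skip (11,18); take (19,20); take (21,23); take (24,25).
Selected: (2,3) (3,5) (5,6) (6,7) (9,10) (14,16) (19,20) (21,23) (24,25)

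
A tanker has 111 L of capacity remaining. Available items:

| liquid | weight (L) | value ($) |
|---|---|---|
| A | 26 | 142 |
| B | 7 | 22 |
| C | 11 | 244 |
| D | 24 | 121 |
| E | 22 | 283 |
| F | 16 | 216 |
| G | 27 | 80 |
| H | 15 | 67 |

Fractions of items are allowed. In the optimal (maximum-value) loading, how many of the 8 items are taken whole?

Greedy by value/weight ratio, highest first.
Order: C (244/11=22.18) > F (216/16=13.50) > E (283/22=12.86) > A (142/26=5.46) > D (121/24=5.04) > H (67/15=4.47) > B (22/7=3.14) > G (80/27=2.96)
Fill: take C (11 @ 244) → take F (16 @ 216) → take E (22 @ 283) → take A (26 @ 142) → take D (24 @ 121) → take 12/15 of H → 53.60; 111/111 used.
5 item(s) taken whole; one partial (take 12/15 of H).

5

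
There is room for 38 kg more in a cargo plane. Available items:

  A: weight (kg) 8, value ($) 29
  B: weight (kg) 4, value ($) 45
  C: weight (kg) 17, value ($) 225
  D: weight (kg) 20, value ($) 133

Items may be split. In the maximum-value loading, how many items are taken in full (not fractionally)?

2

Ratios (sorted): C 13.24, B 11.25, D 6.65, A 3.62
take C (17 @ 225); take B (4 @ 45); take 17/20 of D → 113.05. Capacity used 38/38.
2 item(s) taken whole; one partial (take 17/20 of D).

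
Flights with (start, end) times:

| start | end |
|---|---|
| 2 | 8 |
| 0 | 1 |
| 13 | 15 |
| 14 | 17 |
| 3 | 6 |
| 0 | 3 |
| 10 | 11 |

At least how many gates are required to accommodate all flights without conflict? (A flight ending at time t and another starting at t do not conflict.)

Events (time:±→running): 0:+→1 0:+→2 … peak 2.

2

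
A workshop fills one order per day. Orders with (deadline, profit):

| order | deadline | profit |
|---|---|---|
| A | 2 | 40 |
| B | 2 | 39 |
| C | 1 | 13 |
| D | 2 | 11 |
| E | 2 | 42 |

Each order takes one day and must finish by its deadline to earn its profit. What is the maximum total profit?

82

Sort by profit descending; place each in the latest free slot ≤ its deadline.
By profit: E(d2,42), A(d2,40), B(d2,39), C(d1,13), D(d2,11)
E→slot 2; A→slot 1; B skipped; C skipped; D skipped.
Profit = 40 + 42 = 82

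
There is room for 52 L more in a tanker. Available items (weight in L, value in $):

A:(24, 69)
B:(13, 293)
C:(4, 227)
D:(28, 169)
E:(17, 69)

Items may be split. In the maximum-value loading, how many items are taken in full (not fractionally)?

Sort by value per unit weight and fill in that order.
Ratios (sorted): C 56.75, B 22.54, D 6.04, E 4.06, A 2.88
take C (4 @ 227); take B (13 @ 293); take D (28 @ 169); take 7/17 of E → 28.41. Capacity used 52/52.
3 item(s) taken whole; one partial (take 7/17 of E).

3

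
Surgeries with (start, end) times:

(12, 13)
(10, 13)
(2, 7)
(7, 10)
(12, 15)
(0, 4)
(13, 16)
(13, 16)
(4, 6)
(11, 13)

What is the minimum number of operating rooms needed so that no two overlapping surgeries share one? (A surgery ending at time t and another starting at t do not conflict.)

4

Count concurrent intervals with a sweep; the peak is the room count.
starts: [0, 2, 4, 7, 10, 11, 12, 12, 13, 13]
ends:   [4, 6, 7, 10, 13, 13, 13, 15, 16, 16]
s0→1 s2→2 e4→1 s4→2 e6→1 e7→0 s7→1 e10→0 s10→1 s11→2 s12→3 s12→4  — peak 4.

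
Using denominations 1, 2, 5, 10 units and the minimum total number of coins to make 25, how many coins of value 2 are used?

25 = 2×10 + 1×5
Count of 2: 0

0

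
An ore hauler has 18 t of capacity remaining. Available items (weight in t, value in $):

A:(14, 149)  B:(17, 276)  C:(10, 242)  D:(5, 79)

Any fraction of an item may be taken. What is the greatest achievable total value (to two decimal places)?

Greedy by value/weight ratio, highest first.
Ratios (sorted): C 24.20, B 16.24, D 15.80, A 10.64
take C (10 @ 242); take 8/17 of B → 129.88. Capacity used 18/18.
Total value = 371.88

371.88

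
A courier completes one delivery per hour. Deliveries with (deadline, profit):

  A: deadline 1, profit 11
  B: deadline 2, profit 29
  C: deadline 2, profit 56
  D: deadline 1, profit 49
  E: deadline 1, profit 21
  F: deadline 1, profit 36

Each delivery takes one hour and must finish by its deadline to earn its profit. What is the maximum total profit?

105

Sort by profit descending; place each in the latest free slot ≤ its deadline.
Profit order: C=56 D=49 F=36 B=29 E=21 A=11
Assign: C→slot 2, D→slot 1, F skipped, B skipped, E skipped, A skipped.
Slots: [1:D] [2:C]
Profit = 49 + 56 = 105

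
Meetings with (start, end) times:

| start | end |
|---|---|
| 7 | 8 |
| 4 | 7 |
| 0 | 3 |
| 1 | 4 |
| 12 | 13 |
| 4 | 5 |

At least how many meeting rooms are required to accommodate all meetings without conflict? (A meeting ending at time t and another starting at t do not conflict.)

2

The answer is the maximum number of intervals overlapping at any instant.
starts: [0, 1, 4, 4, 7, 12]
ends:   [3, 4, 5, 7, 8, 13]
s0→1 s1→2  — peak 2.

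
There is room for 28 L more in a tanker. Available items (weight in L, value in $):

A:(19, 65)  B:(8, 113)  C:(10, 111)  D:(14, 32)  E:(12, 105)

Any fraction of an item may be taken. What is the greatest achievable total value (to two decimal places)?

311.50

Order: B (113/8=14.12) > C (111/10=11.10) > E (105/12=8.75) > A (65/19=3.42) > D (32/14=2.29)
Fill: take B (8 @ 113) → take C (10 @ 111) → take 10/12 of E → 87.50; 28/28 used.
Total value = 311.50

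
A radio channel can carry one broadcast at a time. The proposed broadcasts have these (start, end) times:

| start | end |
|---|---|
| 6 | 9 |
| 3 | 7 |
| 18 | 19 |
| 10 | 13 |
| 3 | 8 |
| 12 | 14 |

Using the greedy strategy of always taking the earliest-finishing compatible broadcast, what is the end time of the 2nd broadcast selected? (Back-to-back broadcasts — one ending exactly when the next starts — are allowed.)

13

Sort by end time and greedily take each interval whose start is ≥ the last chosen end.
By end time: (3,7), (3,8), (6,9), (10,13), (12,14), (18,19).
Pick (3,7); next start ≥ 7 → (10,13); next start ≥ 13 → (18,19).
Selected: (3,7) (10,13) (18,19)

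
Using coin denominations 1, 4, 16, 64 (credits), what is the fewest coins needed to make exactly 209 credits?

209 − 3×64→17 − 1×16→1 − 1×1→0
Total coins = 3 + 1 + 1 = 5

5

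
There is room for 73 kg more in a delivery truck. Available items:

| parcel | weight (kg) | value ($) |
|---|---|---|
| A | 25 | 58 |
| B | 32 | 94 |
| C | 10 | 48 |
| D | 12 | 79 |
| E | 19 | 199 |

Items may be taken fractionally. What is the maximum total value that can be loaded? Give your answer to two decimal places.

Greedy by value/weight ratio, highest first.
Order: E (199/19=10.47) > D (79/12=6.58) > C (48/10=4.80) > B (94/32=2.94) > A (58/25=2.32)
Fill: take E (19 @ 199) → take D (12 @ 79) → take C (10 @ 48) → take B (32 @ 94); 73/73 used.
Total value = 420.00

420.00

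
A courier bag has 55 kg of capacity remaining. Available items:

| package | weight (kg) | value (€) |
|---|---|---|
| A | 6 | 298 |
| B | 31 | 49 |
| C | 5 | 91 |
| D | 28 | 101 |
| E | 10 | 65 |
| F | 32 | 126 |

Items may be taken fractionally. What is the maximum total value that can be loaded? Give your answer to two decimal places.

587.21

Sort by value per unit weight and fill in that order.
Order: A (298/6=49.67) > C (91/5=18.20) > E (65/10=6.50) > F (126/32=3.94) > D (101/28=3.61) > B (49/31=1.58)
Fill: take A (6 @ 298) → take C (5 @ 91) → take E (10 @ 65) → take F (32 @ 126) → take 2/28 of D → 7.21; 55/55 used.
Total value = 587.21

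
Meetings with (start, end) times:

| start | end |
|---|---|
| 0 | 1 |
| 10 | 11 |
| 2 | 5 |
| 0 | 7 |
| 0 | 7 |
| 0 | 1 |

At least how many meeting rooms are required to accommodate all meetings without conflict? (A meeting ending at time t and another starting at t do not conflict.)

4

Count concurrent intervals with a sweep; the peak is the room count.
Events (time:±→running): 0:+→1 0:+→2 0:+→3 0:+→4 … peak 4.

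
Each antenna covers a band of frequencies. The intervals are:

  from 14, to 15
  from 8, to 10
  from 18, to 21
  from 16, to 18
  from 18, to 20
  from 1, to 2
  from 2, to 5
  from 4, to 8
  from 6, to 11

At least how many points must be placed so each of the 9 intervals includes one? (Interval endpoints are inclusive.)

Sorted: [1,2] [2,5] [4,8] [8,10] [6,11] [14,15] [16,18] [18,20] [18,21]
{[1,2],[2,5]} hit by 2; {[4,8],[8,10],[6,11]} hit by 8; {[14,15]} hit by 15; {[16,18],[18,20],[18,21]} hit by 18.
Points: 2, 8, 15, 18 (4 total).

4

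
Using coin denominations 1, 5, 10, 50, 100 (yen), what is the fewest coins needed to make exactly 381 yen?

8

381 = 3×100 + 1×50 + 3×10 + 1×1
Total coins = 3 + 1 + 3 + 1 = 8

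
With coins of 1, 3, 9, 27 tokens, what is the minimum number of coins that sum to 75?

5

Use the largest denomination that fits, subtract, and repeat.
75 = 2×27 + 2×9 + 1×3
Total coins = 2 + 2 + 1 = 5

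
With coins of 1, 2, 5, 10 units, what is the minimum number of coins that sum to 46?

46 − 4×10→6 − 1×5→1 − 1×1→0
Total coins = 4 + 1 + 1 = 6

6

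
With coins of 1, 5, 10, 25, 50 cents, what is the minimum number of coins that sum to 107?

5

107 = 2×50 + 1×5 + 2×1
Total coins = 2 + 1 + 2 = 5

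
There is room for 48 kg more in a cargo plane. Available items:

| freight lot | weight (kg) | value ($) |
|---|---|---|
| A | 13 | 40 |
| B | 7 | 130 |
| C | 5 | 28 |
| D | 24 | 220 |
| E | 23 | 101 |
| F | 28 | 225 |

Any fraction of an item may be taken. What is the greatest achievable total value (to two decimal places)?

Sort by value per unit weight and fill in that order.
Order: B (130/7=18.57) > D (220/24=9.17) > F (225/28=8.04) > C (28/5=5.60) > E (101/23=4.39) > A (40/13=3.08)
Fill: take B (7 @ 130) → take D (24 @ 220) → take 17/28 of F → 136.61; 48/48 used.
Total value = 486.61

486.61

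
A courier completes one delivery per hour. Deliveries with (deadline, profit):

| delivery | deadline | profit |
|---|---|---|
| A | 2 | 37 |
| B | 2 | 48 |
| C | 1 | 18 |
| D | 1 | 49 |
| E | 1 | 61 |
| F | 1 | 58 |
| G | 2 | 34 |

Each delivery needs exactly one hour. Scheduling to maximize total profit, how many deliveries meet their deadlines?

2

Profit order: E=61 F=58 D=49 B=48 A=37 G=34 C=18
Assign: E→slot 1, F skipped, D skipped, B→slot 2, A skipped, G skipped, C skipped.
Slots: [1:E] [2:B]
2 of 7 scheduled.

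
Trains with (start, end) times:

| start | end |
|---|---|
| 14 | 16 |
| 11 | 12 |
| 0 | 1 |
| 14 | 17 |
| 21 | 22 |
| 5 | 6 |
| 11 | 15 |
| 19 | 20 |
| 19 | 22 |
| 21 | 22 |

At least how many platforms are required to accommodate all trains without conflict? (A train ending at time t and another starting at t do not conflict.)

3

The answer is the maximum number of intervals overlapping at any instant.
starts: [0, 5, 11, 11, 14, 14, 19, 19, 21, 21]
ends:   [1, 6, 12, 15, 16, 17, 20, 22, 22, 22]
s0→1 e1→0 s5→1 e6→0 s11→1 s11→2 e12→1 s14→2 s14→3  — peak 3.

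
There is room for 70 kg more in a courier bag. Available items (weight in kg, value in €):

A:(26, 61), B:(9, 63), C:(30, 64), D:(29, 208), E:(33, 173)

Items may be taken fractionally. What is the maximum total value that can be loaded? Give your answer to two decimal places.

438.76

Order: D (208/29=7.17) > B (63/9=7.00) > E (173/33=5.24) > A (61/26=2.35) > C (64/30=2.13)
Fill: take D (29 @ 208) → take B (9 @ 63) → take 32/33 of E → 167.76; 70/70 used.
Total value = 438.76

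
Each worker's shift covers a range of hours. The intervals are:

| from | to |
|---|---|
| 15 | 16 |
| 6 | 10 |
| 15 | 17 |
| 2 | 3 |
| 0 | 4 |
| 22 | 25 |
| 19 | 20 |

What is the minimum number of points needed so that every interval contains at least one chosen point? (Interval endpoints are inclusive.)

By right end: [2,3]  [0,4]  [6,10]  [15,16]  [15,17]  [19,20]  [22,25]
[2,3] uncovered → point at 3; [6,10] uncovered → point at 10; [15,16] uncovered → point at 16; [19,20] uncovered → point at 20; [22,25] uncovered → point at 25.
Points: 3, 10, 16, 20, 25 (5 total).

5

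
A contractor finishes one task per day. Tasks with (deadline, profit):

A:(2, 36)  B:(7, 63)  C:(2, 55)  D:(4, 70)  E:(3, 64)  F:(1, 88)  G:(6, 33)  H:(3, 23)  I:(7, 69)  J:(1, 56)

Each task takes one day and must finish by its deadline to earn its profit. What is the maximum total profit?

Take jobs in profit order; each goes to the latest open slot no later than its deadline.
Profit order: F=88 D=70 I=69 E=64 B=63 J=56 C=55 A=36 G=33 H=23
Assign: F→slot 1, D→slot 4, I→slot 7, E→slot 3, B→slot 6, J skipped, C→slot 2, A skipped, G→slot 5, H skipped.
Slots: [1:F] [2:C] [3:E] [4:D] [5:G] [6:B] [7:I]
Profit = 88 + 55 + 64 + 70 + 33 + 63 + 69 = 442

442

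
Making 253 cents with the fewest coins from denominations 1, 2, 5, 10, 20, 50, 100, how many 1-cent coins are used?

Use the largest denomination that fits, subtract, and repeat.
253 = 2×100 + 1×50 + 1×2 + 1×1
Count of 1: 1

1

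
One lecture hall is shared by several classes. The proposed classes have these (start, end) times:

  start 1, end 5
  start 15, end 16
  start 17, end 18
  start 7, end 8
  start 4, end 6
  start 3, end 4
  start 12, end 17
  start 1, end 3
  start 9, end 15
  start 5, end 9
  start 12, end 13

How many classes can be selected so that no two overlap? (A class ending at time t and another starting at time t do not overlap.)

Order by finish time; keep every interval that doesn't clash with the previous kept one.
Sorted by end: (1,3)  (3,4)  (1,5)  (4,6)  (7,8)  (5,9)  (12,13)  (9,15)  (15,16)  (12,17)  (17,18)
take (1,3); take (3,4); take (4,6); take (7,8); take (12,13); take (15,16); take (17,18).
Selected 7 classes.

7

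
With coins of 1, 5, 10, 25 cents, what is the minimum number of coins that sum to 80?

4

Use the largest denomination that fits, subtract, and repeat.
80 = 3×25 + 1×5
Total coins = 3 + 1 = 4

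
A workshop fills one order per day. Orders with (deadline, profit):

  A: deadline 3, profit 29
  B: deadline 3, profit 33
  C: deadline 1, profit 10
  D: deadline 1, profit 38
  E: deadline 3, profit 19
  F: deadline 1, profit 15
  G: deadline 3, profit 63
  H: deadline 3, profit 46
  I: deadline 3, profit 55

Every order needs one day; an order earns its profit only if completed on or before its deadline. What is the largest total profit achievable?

164

Profit order: G=63 I=55 H=46 D=38 B=33 A=29 E=19 F=15 C=10
Assign: G→slot 3, I→slot 2, H→slot 1, D skipped, B skipped, A skipped, E skipped, F skipped, C skipped.
Slots: [1:H] [2:I] [3:G]
Profit = 46 + 55 + 63 = 164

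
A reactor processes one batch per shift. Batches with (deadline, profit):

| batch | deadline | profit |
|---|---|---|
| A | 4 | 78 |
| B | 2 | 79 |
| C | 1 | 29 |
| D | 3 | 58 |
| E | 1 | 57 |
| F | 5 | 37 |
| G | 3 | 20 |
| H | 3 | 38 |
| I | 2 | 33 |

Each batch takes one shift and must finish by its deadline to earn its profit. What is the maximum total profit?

Take jobs in profit order; each goes to the latest open slot no later than its deadline.
By profit: B(d2,79), A(d4,78), D(d3,58), E(d1,57), H(d3,38), F(d5,37), I(d2,33), C(d1,29), G(d3,20)
B→slot 2; A→slot 4; D→slot 3; E→slot 1; H skipped; F→slot 5; I skipped; C skipped; G skipped.
Profit = 57 + 79 + 58 + 78 + 37 = 309

309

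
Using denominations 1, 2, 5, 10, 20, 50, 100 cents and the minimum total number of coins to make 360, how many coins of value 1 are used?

0

360 − 3×100→60 − 1×50→10 − 1×10→0
Count of 1: 0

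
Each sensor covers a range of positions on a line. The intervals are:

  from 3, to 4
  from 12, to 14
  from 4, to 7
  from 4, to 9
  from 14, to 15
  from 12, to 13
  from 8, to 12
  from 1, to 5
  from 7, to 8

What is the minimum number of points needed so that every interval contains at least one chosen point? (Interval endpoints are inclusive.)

Sort by right endpoint; whenever an interval is uncovered, place a point at its right end.
Sorted: [3,4] [1,5] [4,7] [7,8] [4,9] [8,12] [12,13] [12,14] [14,15]
{[3,4],[1,5],[4,7]} hit by 4; {[7,8],[4,9],[8,12]} hit by 8; {[12,13],[12,14]} hit by 13; {[14,15]} hit by 15.
Points: 4, 8, 13, 15 (4 total).

4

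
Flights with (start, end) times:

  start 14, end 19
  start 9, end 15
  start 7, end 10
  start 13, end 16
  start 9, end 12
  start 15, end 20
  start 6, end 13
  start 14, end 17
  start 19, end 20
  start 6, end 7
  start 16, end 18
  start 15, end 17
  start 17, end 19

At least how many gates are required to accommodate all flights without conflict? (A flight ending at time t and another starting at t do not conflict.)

Count concurrent intervals with a sweep; the peak is the room count.
starts: [6, 6, 7, 9, 9, 13, 14, 14, 15, 15, 16, 17, 19]
ends:   [7, 10, 12, 13, 15, 16, 17, 17, 18, 19, 19, 20, 20]
s6→1 s6→2 e7→1 s7→2 s9→3 s9→4 e10→3 e12→2 e13→1 s13→2 s14→3 s14→4 e15→3 s15→4 s15→5  — peak 5.

5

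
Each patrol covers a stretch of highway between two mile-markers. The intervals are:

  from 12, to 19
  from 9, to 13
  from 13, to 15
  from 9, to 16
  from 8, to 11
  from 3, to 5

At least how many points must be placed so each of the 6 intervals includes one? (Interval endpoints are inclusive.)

3

By right end: [3,5]  [8,11]  [9,13]  [13,15]  [9,16]  [12,19]
[3,5] uncovered → point at 5; [8,11] uncovered → point at 11; [13,15] uncovered → point at 15.
Points: 5, 11, 15 (3 total).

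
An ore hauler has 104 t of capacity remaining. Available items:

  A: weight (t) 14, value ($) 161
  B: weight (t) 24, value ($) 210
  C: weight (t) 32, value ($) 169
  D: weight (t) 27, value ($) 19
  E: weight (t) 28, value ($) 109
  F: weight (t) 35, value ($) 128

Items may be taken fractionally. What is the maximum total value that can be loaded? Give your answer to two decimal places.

670.94

Order: A (161/14=11.50) > B (210/24=8.75) > C (169/32=5.28) > E (109/28=3.89) > F (128/35=3.66) > D (19/27=0.70)
Fill: take A (14 @ 161) → take B (24 @ 210) → take C (32 @ 169) → take E (28 @ 109) → take 6/35 of F → 21.94; 104/104 used.
Total value = 670.94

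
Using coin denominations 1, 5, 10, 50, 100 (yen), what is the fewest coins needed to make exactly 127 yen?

Greedy: take as many of the largest coin as possible, then repeat with the remainder.
127 − 1×100→27 − 2×10→7 − 1×5→2 − 2×1→0
Total coins = 1 + 2 + 1 + 2 = 6

6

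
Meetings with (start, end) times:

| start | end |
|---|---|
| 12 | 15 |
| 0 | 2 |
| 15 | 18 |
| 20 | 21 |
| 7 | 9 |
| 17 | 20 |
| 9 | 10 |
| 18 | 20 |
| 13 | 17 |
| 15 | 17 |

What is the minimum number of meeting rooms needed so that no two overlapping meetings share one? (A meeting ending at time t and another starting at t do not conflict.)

starts: [0, 7, 9, 12, 13, 15, 15, 17, 18, 20]
ends:   [2, 9, 10, 15, 17, 17, 18, 20, 20, 21]
s0→1 e2→0 s7→1 e9→0 s9→1 e10→0 s12→1 s13→2 e15→1 s15→2 s15→3  — peak 3.

3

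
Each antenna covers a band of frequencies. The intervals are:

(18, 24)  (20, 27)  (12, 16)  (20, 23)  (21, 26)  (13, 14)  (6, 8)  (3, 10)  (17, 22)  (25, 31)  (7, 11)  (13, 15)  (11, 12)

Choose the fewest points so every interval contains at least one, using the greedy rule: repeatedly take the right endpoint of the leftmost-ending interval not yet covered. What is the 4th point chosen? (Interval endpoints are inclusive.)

Sorted: [6,8] [3,10] [7,11] [11,12] [13,14] [13,15] [12,16] [17,22] [20,23] [18,24] [21,26] [20,27] [25,31]
{[6,8],[3,10],[7,11]} hit by 8; {[11,12]} hit by 12; {[13,14],[13,15],[12,16]} hit by 14; {[17,22],[20,23],[18,24],[21,26],[20,27]} hit by 22; {[25,31]} hit by 31.
Points: 8, 12, 14, 22, 31 (5 total).

22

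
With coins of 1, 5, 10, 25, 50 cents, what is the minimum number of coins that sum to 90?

4

Use the largest denomination that fits, subtract, and repeat.
90 = 1×50 + 1×25 + 1×10 + 1×5
Total coins = 1 + 1 + 1 + 1 = 4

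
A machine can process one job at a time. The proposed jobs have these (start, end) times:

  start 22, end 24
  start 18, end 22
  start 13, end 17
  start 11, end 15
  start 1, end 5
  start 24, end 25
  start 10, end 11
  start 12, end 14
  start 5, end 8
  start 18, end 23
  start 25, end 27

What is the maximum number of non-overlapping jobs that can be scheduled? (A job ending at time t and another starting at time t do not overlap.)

Greedy by earliest finish: after sorting by end time, pick each interval compatible with the last pick.
Sorted by end: (1,5)  (5,8)  (10,11)  (12,14)  (11,15)  (13,17)  (18,22)  (18,23)  (22,24)  (24,25)  (25,27)
take (1,5); take (5,8); take (10,11); take (12,14); skip (11,15); take (18,22); take (22,24); take (24,25); take (25,27).
Selected 8 jobs.

8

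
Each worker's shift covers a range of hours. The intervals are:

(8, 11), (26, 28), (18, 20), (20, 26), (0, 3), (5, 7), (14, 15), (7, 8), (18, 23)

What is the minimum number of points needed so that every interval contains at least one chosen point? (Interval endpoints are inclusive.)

Sorted: [0,3] [5,7] [7,8] [8,11] [14,15] [18,20] [18,23] [20,26] [26,28]
{[0,3]} hit by 3; {[5,7],[7,8]} hit by 7; {[8,11]} hit by 11; {[14,15]} hit by 15; {[18,20],[18,23],[20,26]} hit by 20; {[26,28]} hit by 28.
Points: 3, 7, 11, 15, 20, 28 (6 total).

6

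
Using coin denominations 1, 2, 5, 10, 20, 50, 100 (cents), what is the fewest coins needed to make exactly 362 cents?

Use the largest denomination that fits, subtract, and repeat.
362 − 3×100→62 − 1×50→12 − 1×10→2 − 1×2→0
Total coins = 3 + 1 + 1 + 1 = 6

6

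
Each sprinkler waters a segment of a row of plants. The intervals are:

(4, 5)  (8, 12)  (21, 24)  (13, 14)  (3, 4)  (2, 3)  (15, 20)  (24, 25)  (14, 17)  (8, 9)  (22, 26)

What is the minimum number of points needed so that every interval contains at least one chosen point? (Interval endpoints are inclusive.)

6

Process intervals by earliest right end; each time one isn't hit yet, stab at its right endpoint.
Sorted: [2,3] [3,4] [4,5] [8,9] [8,12] [13,14] [14,17] [15,20] [21,24] [24,25] [22,26]
{[2,3],[3,4]} hit by 3; {[4,5]} hit by 5; {[8,9],[8,12]} hit by 9; {[13,14],[14,17]} hit by 14; {[15,20]} hit by 20; {[21,24],[24,25],[22,26]} hit by 24.
Points: 3, 5, 9, 14, 20, 24 (6 total).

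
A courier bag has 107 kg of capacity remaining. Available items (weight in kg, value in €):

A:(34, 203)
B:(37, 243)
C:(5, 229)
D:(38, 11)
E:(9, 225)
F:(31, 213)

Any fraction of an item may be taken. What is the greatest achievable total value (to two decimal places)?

Greedy by value/weight ratio, highest first.
Ratios (sorted): C 45.80, E 25.00, F 6.87, B 6.57, A 5.97, D 0.29
take C (5 @ 229); take E (9 @ 225); take F (31 @ 213); take B (37 @ 243); take 25/34 of A → 149.26. Capacity used 107/107.
Total value = 1059.26

1059.26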